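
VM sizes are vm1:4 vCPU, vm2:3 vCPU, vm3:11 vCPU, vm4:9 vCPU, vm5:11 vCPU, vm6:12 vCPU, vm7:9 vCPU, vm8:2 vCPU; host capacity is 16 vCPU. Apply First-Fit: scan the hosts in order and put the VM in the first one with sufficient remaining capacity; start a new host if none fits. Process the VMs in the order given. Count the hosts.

5 hosts

host 1: place vm1 (4 vCPU), 12 vCPU left
host 1: place vm2 (3 vCPU), 9 vCPU left
host 2: place vm3 (11 vCPU), 5 vCPU left
host 1: place vm4 (9 vCPU), 0 vCPU left
host 3: place vm5 (11 vCPU), 5 vCPU left
host 4: place vm6 (12 vCPU), 4 vCPU left
host 5: place vm7 (9 vCPU), 7 vCPU left
host 2: place vm8 (2 vCPU), 3 vCPU left
Final hosts: [4,3,9] [11,2] [11] [12] [9].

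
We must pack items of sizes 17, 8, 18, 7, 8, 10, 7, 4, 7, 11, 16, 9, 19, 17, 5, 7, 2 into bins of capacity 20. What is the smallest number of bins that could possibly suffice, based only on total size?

9 bins

Total size = 17 + 8 + 18 + 7 + 8 + 10 + 7 + 4 + 7 + 11 + 16 + 9 + 19 + 17 + 5 + 7 + 2 = 172.
⌈172 / 20⌉ = 9.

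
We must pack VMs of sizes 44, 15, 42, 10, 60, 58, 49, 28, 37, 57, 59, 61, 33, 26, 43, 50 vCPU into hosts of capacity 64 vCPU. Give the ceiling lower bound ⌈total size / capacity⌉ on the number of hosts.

Total size = 44 + 15 + 42 + 10 + 60 + 58 + 49 + 28 + 37 + 57 + 59 + 61 + 33 + 26 + 43 + 50 = 672 vCPU.
⌈672 / 64⌉ = 11.

11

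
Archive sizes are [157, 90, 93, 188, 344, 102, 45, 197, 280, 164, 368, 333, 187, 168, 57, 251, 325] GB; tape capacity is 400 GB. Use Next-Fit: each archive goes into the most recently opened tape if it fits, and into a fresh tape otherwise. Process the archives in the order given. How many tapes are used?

11

Put 157 GB in tape 1; 243 GB remain.
Put 90 GB in tape 1; 153 GB remain.
Put 93 GB in tape 1; 60 GB remain.
Put 188 GB in tape 2; 212 GB remain.
Put 344 GB in tape 3; 56 GB remain.
Put 102 GB in tape 4; 298 GB remain.
Put 45 GB in tape 4; 253 GB remain.
Put 197 GB in tape 4; 56 GB remain.
Put 280 GB in tape 5; 120 GB remain.
Put 164 GB in tape 6; 236 GB remain.
Put 368 GB in tape 7; 32 GB remain.
Put 333 GB in tape 8; 67 GB remain.
Put 187 GB in tape 9; 213 GB remain.
Put 168 GB in tape 9; 45 GB remain.
Put 57 GB in tape 10; 343 GB remain.
Put 251 GB in tape 10; 92 GB remain.
Put 325 GB in tape 11; 75 GB remain.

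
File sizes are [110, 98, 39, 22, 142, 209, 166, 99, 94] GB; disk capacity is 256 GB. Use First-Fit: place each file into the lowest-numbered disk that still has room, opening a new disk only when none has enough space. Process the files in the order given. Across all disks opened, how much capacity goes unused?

disk 1: place 110 GB, 146 GB left
disk 1: place 98 GB, 48 GB left
disk 1: place 39 GB, 9 GB left
disk 2: place 22 GB, 234 GB left
disk 2: place 142 GB, 92 GB left
disk 3: place 209 GB, 47 GB left
disk 4: place 166 GB, 90 GB left
disk 5: place 99 GB, 157 GB left
disk 5: place 94 GB, 63 GB left
5 disks × 256 GB = 1280 GB; used 979 GB; unused 301 GB.

301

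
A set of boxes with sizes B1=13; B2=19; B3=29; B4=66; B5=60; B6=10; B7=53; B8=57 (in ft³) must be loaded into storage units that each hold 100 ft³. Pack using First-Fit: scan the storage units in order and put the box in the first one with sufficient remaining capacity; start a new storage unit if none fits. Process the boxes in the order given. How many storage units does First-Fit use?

5 storage units

B1 (13 ft³) → storage unit 1 (remaining 87 ft³)
B2 (19 ft³) → storage unit 1 (remaining 68 ft³)
B3 (29 ft³) → storage unit 1 (remaining 39 ft³)
B4 (66 ft³) → storage unit 2 (remaining 34 ft³)
B5 (60 ft³) → storage unit 3 (remaining 40 ft³)
B6 (10 ft³) → storage unit 1 (remaining 29 ft³)
B7 (53 ft³) → storage unit 4 (remaining 47 ft³)
B8 (57 ft³) → storage unit 5 (remaining 43 ft³)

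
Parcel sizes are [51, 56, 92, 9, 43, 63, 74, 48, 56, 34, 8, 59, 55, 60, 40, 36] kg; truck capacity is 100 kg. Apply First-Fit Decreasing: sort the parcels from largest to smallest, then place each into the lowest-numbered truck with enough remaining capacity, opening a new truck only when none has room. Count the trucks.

9

Sorted descending: 92, 74, 63, 60, 59, 56, 56, 55, 51, 48, 43, 40, 36, 34, 9, 8.
truck 1: place 92 kg, 8 kg left
truck 2: place 74 kg, 26 kg left
truck 3: place 63 kg, 37 kg left
truck 4: place 60 kg, 40 kg left
truck 5: place 59 kg, 41 kg left
truck 6: place 56 kg, 44 kg left
truck 7: place 56 kg, 44 kg left
truck 8: place 55 kg, 45 kg left
truck 9: place 51 kg, 49 kg left
truck 9: place 48 kg, 1 kg left
truck 6: place 43 kg, 1 kg left
truck 4: place 40 kg, 0 kg left
truck 3: place 36 kg, 1 kg left
truck 5: place 34 kg, 7 kg left
truck 2: place 9 kg, 17 kg left
truck 1: place 8 kg, 0 kg left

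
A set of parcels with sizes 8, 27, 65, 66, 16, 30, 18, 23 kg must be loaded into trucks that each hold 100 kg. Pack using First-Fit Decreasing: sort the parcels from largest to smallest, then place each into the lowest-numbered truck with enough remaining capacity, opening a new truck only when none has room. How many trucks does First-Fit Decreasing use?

3 trucks

Sorted descending: 66, 65, 30, 27, 23, 18, 16, 8.
Put 66 kg in truck 1; 34 kg remain.
Put 65 kg in truck 2; 35 kg remain.
Put 30 kg in truck 1; 4 kg remain.
Put 27 kg in truck 2; 8 kg remain.
Put 23 kg in truck 3; 77 kg remain.
Put 18 kg in truck 3; 59 kg remain.
Put 16 kg in truck 3; 43 kg remain.
Put 8 kg in truck 2; 0 kg remain.
Final trucks: [66,30] [65,27,8] [23,18,16].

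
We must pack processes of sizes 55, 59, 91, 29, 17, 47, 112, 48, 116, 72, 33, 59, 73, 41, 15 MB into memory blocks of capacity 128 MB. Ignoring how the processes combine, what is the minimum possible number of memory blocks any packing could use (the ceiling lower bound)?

Total size = 55 + 59 + 91 + 29 + 17 + 47 + 112 + 48 + 116 + 72 + 33 + 59 + 73 + 41 + 15 = 867 MB.
⌈867 / 128⌉ = 7.

7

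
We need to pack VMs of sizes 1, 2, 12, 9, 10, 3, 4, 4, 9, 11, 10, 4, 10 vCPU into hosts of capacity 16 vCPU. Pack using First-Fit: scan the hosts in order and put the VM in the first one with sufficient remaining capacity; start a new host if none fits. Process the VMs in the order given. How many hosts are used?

7 hosts

Put 1 vCPU in host 1; 15 vCPU remain.
Put 2 vCPU in host 1; 13 vCPU remain.
Put 12 vCPU in host 1; 1 vCPU remain.
Put 9 vCPU in host 2; 7 vCPU remain.
Put 10 vCPU in host 3; 6 vCPU remain.
Put 3 vCPU in host 2; 4 vCPU remain.
Put 4 vCPU in host 2; 0 vCPU remain.
Put 4 vCPU in host 3; 2 vCPU remain.
Put 9 vCPU in host 4; 7 vCPU remain.
Put 11 vCPU in host 5; 5 vCPU remain.
Put 10 vCPU in host 6; 6 vCPU remain.
Put 4 vCPU in host 4; 3 vCPU remain.
Put 10 vCPU in host 7; 6 vCPU remain.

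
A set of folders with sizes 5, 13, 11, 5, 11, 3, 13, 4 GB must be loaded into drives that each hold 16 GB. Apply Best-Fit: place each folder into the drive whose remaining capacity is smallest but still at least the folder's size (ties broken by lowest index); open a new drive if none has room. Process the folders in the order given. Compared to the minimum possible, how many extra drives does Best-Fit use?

Best-Fit: [5,11] [13,3] [5,11] [13] [4] → 5 drives.
Total size 65 GB; any packing needs at least ⌈65/16⌉ = 5 drives.
So 5 is already optimal.

0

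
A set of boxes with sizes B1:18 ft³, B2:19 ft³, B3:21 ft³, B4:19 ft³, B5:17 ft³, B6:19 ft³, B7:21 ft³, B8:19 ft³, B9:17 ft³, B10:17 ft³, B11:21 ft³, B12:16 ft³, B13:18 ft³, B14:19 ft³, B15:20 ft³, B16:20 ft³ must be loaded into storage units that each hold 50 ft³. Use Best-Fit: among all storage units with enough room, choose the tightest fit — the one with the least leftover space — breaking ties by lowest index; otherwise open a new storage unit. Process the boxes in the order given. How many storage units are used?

Put B1 (18 ft³) in storage unit 1; 32 ft³ remain.
Put B2 (19 ft³) in storage unit 1; 13 ft³ remain.
Put B3 (21 ft³) in storage unit 2; 29 ft³ remain.
Put B4 (19 ft³) in storage unit 2; 10 ft³ remain.
Put B5 (17 ft³) in storage unit 3; 33 ft³ remain.
Put B6 (19 ft³) in storage unit 3; 14 ft³ remain.
Put B7 (21 ft³) in storage unit 4; 29 ft³ remain.
Put B8 (19 ft³) in storage unit 4; 10 ft³ remain.
Put B9 (17 ft³) in storage unit 5; 33 ft³ remain.
Put B10 (17 ft³) in storage unit 5; 16 ft³ remain.
Put B11 (21 ft³) in storage unit 6; 29 ft³ remain.
Put B12 (16 ft³) in storage unit 5; 0 ft³ remain.
Put B13 (18 ft³) in storage unit 6; 11 ft³ remain.
Put B14 (19 ft³) in storage unit 7; 31 ft³ remain.
Put B15 (20 ft³) in storage unit 7; 11 ft³ remain.
Put B16 (20 ft³) in storage unit 8; 30 ft³ remain.

8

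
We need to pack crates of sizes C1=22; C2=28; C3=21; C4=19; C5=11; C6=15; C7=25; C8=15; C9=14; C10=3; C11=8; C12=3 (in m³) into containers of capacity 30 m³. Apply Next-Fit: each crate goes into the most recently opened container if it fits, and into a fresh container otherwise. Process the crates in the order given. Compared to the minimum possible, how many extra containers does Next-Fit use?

1

Next-Fit: [22] [28] [21] [19,11] [15] [25] [15,14] [3,8,3] → 8 containers.
Total size 184 m³; any packing needs at least ⌈184/30⌉ = 7 containers.
An optimal packing achieves that bound: [28] [25,3] [22,8] [21,3] [19,11] [15,15] [14] → 7 containers.
Excess: 8 − 7 = 1.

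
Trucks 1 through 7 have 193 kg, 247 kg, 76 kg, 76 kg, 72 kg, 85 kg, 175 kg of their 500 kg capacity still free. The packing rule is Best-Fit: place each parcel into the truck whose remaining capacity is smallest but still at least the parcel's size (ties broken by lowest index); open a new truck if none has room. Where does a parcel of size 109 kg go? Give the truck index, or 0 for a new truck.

7

Trucks with room: truck 1 (193 kg), truck 2 (247 kg), truck 7 (175 kg).
Tightest fit is truck 7 with 175 kg free.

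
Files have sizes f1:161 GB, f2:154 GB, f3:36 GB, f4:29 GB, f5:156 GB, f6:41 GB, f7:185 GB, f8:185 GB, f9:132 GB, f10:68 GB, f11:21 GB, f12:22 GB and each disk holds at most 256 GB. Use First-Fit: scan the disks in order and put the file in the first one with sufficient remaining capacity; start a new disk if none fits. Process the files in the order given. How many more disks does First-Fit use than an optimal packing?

First-Fit: [161,36,29,21] [154,41,22] [156,68] [185] [185] [132] → 6 disks.
6 files exceed 128 GB (half the capacity), and no two of those can share a disk, so at least 6 disks are needed.
So 6 is already optimal.

0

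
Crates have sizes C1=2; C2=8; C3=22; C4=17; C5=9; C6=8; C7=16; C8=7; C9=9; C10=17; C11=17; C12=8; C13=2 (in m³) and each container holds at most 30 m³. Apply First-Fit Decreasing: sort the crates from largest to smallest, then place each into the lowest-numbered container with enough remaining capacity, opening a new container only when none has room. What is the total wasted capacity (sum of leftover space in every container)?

Sorted descending: 22, 17, 17, 17, 16, 9, 9, 8, 8, 8, 7, 2, 2.
22 m³ → container 1 (remaining 8 m³)
17 m³ → container 2 (remaining 13 m³)
17 m³ → container 3 (remaining 13 m³)
17 m³ → container 4 (remaining 13 m³)
16 m³ → container 5 (remaining 14 m³)
9 m³ → container 2 (remaining 4 m³)
9 m³ → container 3 (remaining 4 m³)
8 m³ → container 1 (remaining 0 m³)
8 m³ → container 4 (remaining 5 m³)
8 m³ → container 5 (remaining 6 m³)
7 m³ → container 6 (remaining 23 m³)
2 m³ → container 2 (remaining 2 m³)
2 m³ → container 2 (remaining 0 m³)
6 containers × 30 m³ = 180 m³; used 142 m³; unused 38 m³.

38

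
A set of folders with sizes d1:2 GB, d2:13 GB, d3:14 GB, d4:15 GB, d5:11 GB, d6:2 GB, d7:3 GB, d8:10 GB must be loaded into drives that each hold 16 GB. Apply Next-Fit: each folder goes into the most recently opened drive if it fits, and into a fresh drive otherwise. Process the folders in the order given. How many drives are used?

drive 1: place d1 (2 GB), 14 GB left
drive 1: place d2 (13 GB), 1 GB left
drive 2: place d3 (14 GB), 2 GB left
drive 3: place d4 (15 GB), 1 GB left
drive 4: place d5 (11 GB), 5 GB left
drive 4: place d6 (2 GB), 3 GB left
drive 4: place d7 (3 GB), 0 GB left
drive 5: place d8 (10 GB), 6 GB left
Final drives: [2,13] [14] [15] [11,2,3] [10].

5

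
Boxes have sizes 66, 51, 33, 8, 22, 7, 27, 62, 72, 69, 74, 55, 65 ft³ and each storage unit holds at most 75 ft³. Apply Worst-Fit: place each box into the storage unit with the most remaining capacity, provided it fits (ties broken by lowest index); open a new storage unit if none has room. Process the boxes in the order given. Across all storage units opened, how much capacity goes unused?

storage unit 1: place 66 ft³, 9 ft³ left
storage unit 2: place 51 ft³, 24 ft³ left
storage unit 3: place 33 ft³, 42 ft³ left
storage unit 3: place 8 ft³, 34 ft³ left
storage unit 3: place 22 ft³, 12 ft³ left
storage unit 2: place 7 ft³, 17 ft³ left
storage unit 4: place 27 ft³, 48 ft³ left
storage unit 5: place 62 ft³, 13 ft³ left
storage unit 6: place 72 ft³, 3 ft³ left
storage unit 7: place 69 ft³, 6 ft³ left
storage unit 8: place 74 ft³, 1 ft³ left
storage unit 9: place 55 ft³, 20 ft³ left
storage unit 10: place 65 ft³, 10 ft³ left
10 storage units × 75 ft³ = 750 ft³; used 611 ft³; unused 139 ft³.

139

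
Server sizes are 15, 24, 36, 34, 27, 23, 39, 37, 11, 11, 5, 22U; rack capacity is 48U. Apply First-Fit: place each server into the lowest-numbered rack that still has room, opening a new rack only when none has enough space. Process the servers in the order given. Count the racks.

7

rack 1: place 15U, 33U left
rack 1: place 24U, 9U left
rack 2: place 36U, 12U left
rack 3: place 34U, 14U left
rack 4: place 27U, 21U left
rack 5: place 23U, 25U left
rack 6: place 39U, 9U left
rack 7: place 37U, 11U left
rack 2: place 11U, 1U left
rack 3: place 11U, 3U left
rack 1: place 5U, 4U left
rack 5: place 22U, 3U left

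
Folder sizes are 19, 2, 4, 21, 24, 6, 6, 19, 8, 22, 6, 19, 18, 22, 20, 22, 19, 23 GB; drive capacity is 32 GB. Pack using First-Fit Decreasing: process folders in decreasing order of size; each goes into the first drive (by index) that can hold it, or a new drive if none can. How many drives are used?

12 drives

Sorted descending: 24, 23, 22, 22, 22, 21, 20, 19, 19, 19, 19, 18, 8, 6, 6, 6, 4, 2.
drive 1: place 24 GB, 8 GB left
drive 2: place 23 GB, 9 GB left
drive 3: place 22 GB, 10 GB left
drive 4: place 22 GB, 10 GB left
drive 5: place 22 GB, 10 GB left
drive 6: place 21 GB, 11 GB left
drive 7: place 20 GB, 12 GB left
drive 8: place 19 GB, 13 GB left
drive 9: place 19 GB, 13 GB left
drive 10: place 19 GB, 13 GB left
drive 11: place 19 GB, 13 GB left
drive 12: place 18 GB, 14 GB left
drive 1: place 8 GB, 0 GB left
drive 2: place 6 GB, 3 GB left
drive 3: place 6 GB, 4 GB left
drive 4: place 6 GB, 4 GB left
drive 3: place 4 GB, 0 GB left
drive 2: place 2 GB, 1 GB left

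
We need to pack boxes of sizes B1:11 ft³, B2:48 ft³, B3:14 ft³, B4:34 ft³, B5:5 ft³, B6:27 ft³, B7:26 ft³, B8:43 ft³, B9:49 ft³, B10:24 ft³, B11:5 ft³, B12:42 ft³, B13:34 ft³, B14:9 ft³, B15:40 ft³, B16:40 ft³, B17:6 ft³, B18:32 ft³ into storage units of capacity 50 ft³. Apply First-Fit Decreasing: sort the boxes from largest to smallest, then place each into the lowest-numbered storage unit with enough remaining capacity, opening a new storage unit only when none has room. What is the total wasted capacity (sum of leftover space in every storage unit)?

61

Sorted descending: 49, 48, 43, 42, 40, 40, 34, 34, 32, 27, 26, 24, 14, 11, 9, 6, 5, 5.
Put 49 ft³ in storage unit 1; 1 ft³ remain.
Put 48 ft³ in storage unit 2; 2 ft³ remain.
Put 43 ft³ in storage unit 3; 7 ft³ remain.
Put 42 ft³ in storage unit 4; 8 ft³ remain.
Put 40 ft³ in storage unit 5; 10 ft³ remain.
Put 40 ft³ in storage unit 6; 10 ft³ remain.
Put 34 ft³ in storage unit 7; 16 ft³ remain.
Put 34 ft³ in storage unit 8; 16 ft³ remain.
Put 32 ft³ in storage unit 9; 18 ft³ remain.
Put 27 ft³ in storage unit 10; 23 ft³ remain.
Put 26 ft³ in storage unit 11; 24 ft³ remain.
Put 24 ft³ in storage unit 11; 0 ft³ remain.
Put 14 ft³ in storage unit 7; 2 ft³ remain.
Put 11 ft³ in storage unit 8; 5 ft³ remain.
Put 9 ft³ in storage unit 5; 1 ft³ remain.
Put 6 ft³ in storage unit 3; 1 ft³ remain.
Put 5 ft³ in storage unit 4; 3 ft³ remain.
Put 5 ft³ in storage unit 6; 5 ft³ remain.
11 storage units × 50 ft³ = 550 ft³; used 489 ft³; unused 61 ft³.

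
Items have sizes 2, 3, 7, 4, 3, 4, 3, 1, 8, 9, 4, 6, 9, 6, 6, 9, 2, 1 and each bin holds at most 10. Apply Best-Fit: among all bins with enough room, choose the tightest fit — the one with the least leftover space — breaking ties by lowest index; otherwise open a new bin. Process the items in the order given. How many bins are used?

10

bin 1: place 2, 8 left
bin 1: place 3, 5 left
bin 2: place 7, 3 left
bin 1: place 4, 1 left
bin 2: place 3, 0 left
bin 3: place 4, 6 left
bin 3: place 3, 3 left
bin 1: place 1, 0 left
bin 4: place 8, 2 left
bin 5: place 9, 1 left
bin 6: place 4, 6 left
bin 6: place 6, 0 left
bin 7: place 9, 1 left
bin 8: place 6, 4 left
bin 9: place 6, 4 left
bin 10: place 9, 1 left
bin 4: place 2, 0 left
bin 5: place 1, 0 left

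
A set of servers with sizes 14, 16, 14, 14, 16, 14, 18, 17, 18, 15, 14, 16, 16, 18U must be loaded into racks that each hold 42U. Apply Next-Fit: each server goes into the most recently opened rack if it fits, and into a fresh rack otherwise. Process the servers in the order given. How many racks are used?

7 racks

rack 1: place 14U, 28U left
rack 1: place 16U, 12U left
rack 2: place 14U, 28U left
rack 2: place 14U, 14U left
rack 3: place 16U, 26U left
rack 3: place 14U, 12U left
rack 4: place 18U, 24U left
rack 4: place 17U, 7U left
rack 5: place 18U, 24U left
rack 5: place 15U, 9U left
rack 6: place 14U, 28U left
rack 6: place 16U, 12U left
rack 7: place 16U, 26U left
rack 7: place 18U, 8U left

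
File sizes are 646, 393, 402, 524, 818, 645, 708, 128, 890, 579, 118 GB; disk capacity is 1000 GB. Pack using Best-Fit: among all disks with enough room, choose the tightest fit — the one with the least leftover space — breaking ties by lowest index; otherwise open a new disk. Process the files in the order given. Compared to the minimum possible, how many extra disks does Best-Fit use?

1

Best-Fit: [646] [393,402,118] [524] [818,128] [645] [708] [890] [579] → 8 disks.
7 files exceed 500 GB (half the capacity), and no two of those can share a disk, so at least 7 disks are needed.
An optimal packing achieves that bound: [890] [818,128] [708,118] [646] [645] [579,402] [524,393] → 7 disks.
Excess: 8 − 7 = 1.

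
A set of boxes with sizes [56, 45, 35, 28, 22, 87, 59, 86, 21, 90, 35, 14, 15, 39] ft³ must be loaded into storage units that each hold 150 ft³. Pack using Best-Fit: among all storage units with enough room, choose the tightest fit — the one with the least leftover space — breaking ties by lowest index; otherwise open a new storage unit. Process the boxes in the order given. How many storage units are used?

storage unit 1: place 56 ft³, 94 ft³ left
storage unit 1: place 45 ft³, 49 ft³ left
storage unit 1: place 35 ft³, 14 ft³ left
storage unit 2: place 28 ft³, 122 ft³ left
storage unit 2: place 22 ft³, 100 ft³ left
storage unit 2: place 87 ft³, 13 ft³ left
storage unit 3: place 59 ft³, 91 ft³ left
storage unit 3: place 86 ft³, 5 ft³ left
storage unit 4: place 21 ft³, 129 ft³ left
storage unit 4: place 90 ft³, 39 ft³ left
storage unit 4: place 35 ft³, 4 ft³ left
storage unit 1: place 14 ft³, 0 ft³ left
storage unit 5: place 15 ft³, 135 ft³ left
storage unit 5: place 39 ft³, 96 ft³ left
Final storage units: [56,45,35,14] [28,22,87] [59,86] [21,90,35] [15,39].

5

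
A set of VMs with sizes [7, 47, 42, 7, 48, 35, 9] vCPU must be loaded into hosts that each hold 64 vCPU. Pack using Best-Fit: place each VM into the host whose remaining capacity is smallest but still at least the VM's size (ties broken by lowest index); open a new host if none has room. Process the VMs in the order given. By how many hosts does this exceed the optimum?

Best-Fit: [7,47,7] [42] [48,9] [35] → 4 hosts.
Total size 195 vCPU; any packing needs at least ⌈195/64⌉ = 4 hosts.
So 4 is already optimal.

0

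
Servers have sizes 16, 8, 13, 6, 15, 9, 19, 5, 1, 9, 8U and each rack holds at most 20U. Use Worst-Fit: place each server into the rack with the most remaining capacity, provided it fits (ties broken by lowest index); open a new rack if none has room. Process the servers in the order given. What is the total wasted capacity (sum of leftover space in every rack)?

31

rack 1: place 16U, 4U left
rack 2: place 8U, 12U left
rack 3: place 13U, 7U left
rack 2: place 6U, 6U left
rack 4: place 15U, 5U left
rack 5: place 9U, 11U left
rack 6: place 19U, 1U left
rack 5: place 5U, 6U left
rack 3: place 1U, 6U left
rack 7: place 9U, 11U left
rack 7: place 8U, 3U left
7 racks × 20U = 140U; used 109U; unused 31U.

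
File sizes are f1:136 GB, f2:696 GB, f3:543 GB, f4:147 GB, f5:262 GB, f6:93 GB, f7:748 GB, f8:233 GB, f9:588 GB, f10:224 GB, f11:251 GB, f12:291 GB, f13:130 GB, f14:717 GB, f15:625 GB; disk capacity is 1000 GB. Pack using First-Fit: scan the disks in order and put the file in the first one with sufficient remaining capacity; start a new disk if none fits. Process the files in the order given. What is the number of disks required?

Put f1 (136 GB) in disk 1; 864 GB remain.
Put f2 (696 GB) in disk 1; 168 GB remain.
Put f3 (543 GB) in disk 2; 457 GB remain.
Put f4 (147 GB) in disk 1; 21 GB remain.
Put f5 (262 GB) in disk 2; 195 GB remain.
Put f6 (93 GB) in disk 2; 102 GB remain.
Put f7 (748 GB) in disk 3; 252 GB remain.
Put f8 (233 GB) in disk 3; 19 GB remain.
Put f9 (588 GB) in disk 4; 412 GB remain.
Put f10 (224 GB) in disk 4; 188 GB remain.
Put f11 (251 GB) in disk 5; 749 GB remain.
Put f12 (291 GB) in disk 5; 458 GB remain.
Put f13 (130 GB) in disk 4; 58 GB remain.
Put f14 (717 GB) in disk 6; 283 GB remain.
Put f15 (625 GB) in disk 7; 375 GB remain.

7 disks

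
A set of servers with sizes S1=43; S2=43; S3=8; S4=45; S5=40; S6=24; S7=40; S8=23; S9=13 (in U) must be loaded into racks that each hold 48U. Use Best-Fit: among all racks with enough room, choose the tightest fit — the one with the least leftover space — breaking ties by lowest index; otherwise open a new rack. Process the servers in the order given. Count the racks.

7 racks

Put S1 (43U) in rack 1; 5U remain.
Put S2 (43U) in rack 2; 5U remain.
Put S3 (8U) in rack 3; 40U remain.
Put S4 (45U) in rack 4; 3U remain.
Put S5 (40U) in rack 3; 0U remain.
Put S6 (24U) in rack 5; 24U remain.
Put S7 (40U) in rack 6; 8U remain.
Put S8 (23U) in rack 5; 1U remain.
Put S9 (13U) in rack 7; 35U remain.
Final racks: [43] [43] [8,40] [45] [24,23] [40] [13].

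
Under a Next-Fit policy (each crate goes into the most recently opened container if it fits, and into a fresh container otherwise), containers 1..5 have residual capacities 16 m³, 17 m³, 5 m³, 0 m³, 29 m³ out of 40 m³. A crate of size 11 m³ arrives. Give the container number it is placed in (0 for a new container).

5

Next-Fit only looks at container 5, which has 29 m³ free.
11 m³ fits there.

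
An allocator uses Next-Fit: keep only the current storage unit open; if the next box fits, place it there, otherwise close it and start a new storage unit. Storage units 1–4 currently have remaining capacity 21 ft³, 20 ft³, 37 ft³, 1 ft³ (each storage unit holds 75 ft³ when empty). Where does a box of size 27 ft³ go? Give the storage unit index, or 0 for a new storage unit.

Next-Fit only looks at storage unit 4, which has 1 ft³ free.
27 ft³ does not fit, so a new storage unit is opened.

0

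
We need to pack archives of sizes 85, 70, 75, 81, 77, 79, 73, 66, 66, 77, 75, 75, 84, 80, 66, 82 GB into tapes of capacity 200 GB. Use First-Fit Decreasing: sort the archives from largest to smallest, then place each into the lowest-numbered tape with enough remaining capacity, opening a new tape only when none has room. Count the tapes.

Sorted descending: 85, 84, 82, 81, 80, 79, 77, 77, 75, 75, 75, 73, 70, 66, 66, 66.
Put 85 GB in tape 1; 115 GB remain.
Put 84 GB in tape 1; 31 GB remain.
Put 82 GB in tape 2; 118 GB remain.
Put 81 GB in tape 2; 37 GB remain.
Put 80 GB in tape 3; 120 GB remain.
Put 79 GB in tape 3; 41 GB remain.
Put 77 GB in tape 4; 123 GB remain.
Put 77 GB in tape 4; 46 GB remain.
Put 75 GB in tape 5; 125 GB remain.
Put 75 GB in tape 5; 50 GB remain.
Put 75 GB in tape 6; 125 GB remain.
Put 73 GB in tape 6; 52 GB remain.
Put 70 GB in tape 7; 130 GB remain.
Put 66 GB in tape 7; 64 GB remain.
Put 66 GB in tape 8; 134 GB remain.
Put 66 GB in tape 8; 68 GB remain.

8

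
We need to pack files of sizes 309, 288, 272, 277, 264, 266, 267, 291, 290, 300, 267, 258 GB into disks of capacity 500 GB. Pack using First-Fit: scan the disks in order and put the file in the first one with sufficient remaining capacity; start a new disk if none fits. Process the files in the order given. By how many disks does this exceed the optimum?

First-Fit: [309] [288] [272] [277] [264] [266] [267] [291] [290] [300] [267] [258] → 12 disks.
12 files exceed 250 GB (half the capacity), and no two of those can share a disk, so at least 12 disks are needed.
So 12 is already optimal.

0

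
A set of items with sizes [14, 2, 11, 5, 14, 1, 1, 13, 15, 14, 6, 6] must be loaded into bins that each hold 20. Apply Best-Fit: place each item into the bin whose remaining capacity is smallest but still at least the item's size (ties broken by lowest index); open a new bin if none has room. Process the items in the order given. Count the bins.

6 bins

Put 14 in bin 1; 6 remain.
Put 2 in bin 1; 4 remain.
Put 11 in bin 2; 9 remain.
Put 5 in bin 2; 4 remain.
Put 14 in bin 3; 6 remain.
Put 1 in bin 1; 3 remain.
Put 1 in bin 1; 2 remain.
Put 13 in bin 4; 7 remain.
Put 15 in bin 5; 5 remain.
Put 14 in bin 6; 6 remain.
Put 6 in bin 3; 0 remain.
Put 6 in bin 6; 0 remain.
Final bins: [14,2,1,1] [11,5] [14,6] [13] [15] [14,6].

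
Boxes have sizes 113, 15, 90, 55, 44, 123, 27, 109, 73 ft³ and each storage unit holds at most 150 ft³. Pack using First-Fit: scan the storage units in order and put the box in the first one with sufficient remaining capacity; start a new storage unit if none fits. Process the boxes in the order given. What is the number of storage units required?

113 ft³ → storage unit 1 (remaining 37 ft³)
15 ft³ → storage unit 1 (remaining 22 ft³)
90 ft³ → storage unit 2 (remaining 60 ft³)
55 ft³ → storage unit 2 (remaining 5 ft³)
44 ft³ → storage unit 3 (remaining 106 ft³)
123 ft³ → storage unit 4 (remaining 27 ft³)
27 ft³ → storage unit 3 (remaining 79 ft³)
109 ft³ → storage unit 5 (remaining 41 ft³)
73 ft³ → storage unit 3 (remaining 6 ft³)

5 storage units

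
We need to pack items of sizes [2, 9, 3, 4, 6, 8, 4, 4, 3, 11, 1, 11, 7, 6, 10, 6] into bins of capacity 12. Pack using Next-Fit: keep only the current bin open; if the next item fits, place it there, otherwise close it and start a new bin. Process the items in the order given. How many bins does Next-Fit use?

11

bin 1: place 2, 10 left
bin 1: place 9, 1 left
bin 2: place 3, 9 left
bin 2: place 4, 5 left
bin 3: place 6, 6 left
bin 4: place 8, 4 left
bin 4: place 4, 0 left
bin 5: place 4, 8 left
bin 5: place 3, 5 left
bin 6: place 11, 1 left
bin 6: place 1, 0 left
bin 7: place 11, 1 left
bin 8: place 7, 5 left
bin 9: place 6, 6 left
bin 10: place 10, 2 left
bin 11: place 6, 6 left
Final bins: [2,9] [3,4] [6] [8,4] [4,3] [11,1] [11] [7] [6] [10] [6].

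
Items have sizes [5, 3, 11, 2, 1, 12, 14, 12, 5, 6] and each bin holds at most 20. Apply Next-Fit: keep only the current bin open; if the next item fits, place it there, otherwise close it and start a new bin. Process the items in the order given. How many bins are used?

bin 1: place 5, 15 left
bin 1: place 3, 12 left
bin 1: place 11, 1 left
bin 2: place 2, 18 left
bin 2: place 1, 17 left
bin 2: place 12, 5 left
bin 3: place 14, 6 left
bin 4: place 12, 8 left
bin 4: place 5, 3 left
bin 5: place 6, 14 left
Final bins: [5,3,11] [2,1,12] [14] [12,5] [6].

5 bins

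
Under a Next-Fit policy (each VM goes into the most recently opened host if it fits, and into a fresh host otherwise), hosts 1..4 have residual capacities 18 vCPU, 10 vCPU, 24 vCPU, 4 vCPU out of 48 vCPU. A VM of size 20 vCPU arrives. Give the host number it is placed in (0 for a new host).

Next-Fit only looks at host 4, which has 4 vCPU free.
20 vCPU does not fit, so a new host is opened.

0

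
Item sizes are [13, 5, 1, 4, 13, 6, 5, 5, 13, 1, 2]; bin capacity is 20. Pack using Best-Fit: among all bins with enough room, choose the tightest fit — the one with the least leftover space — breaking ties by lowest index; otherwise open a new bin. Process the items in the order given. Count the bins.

13 → bin 1 (remaining 7)
5 → bin 1 (remaining 2)
1 → bin 1 (remaining 1)
4 → bin 2 (remaining 16)
13 → bin 2 (remaining 3)
6 → bin 3 (remaining 14)
5 → bin 3 (remaining 9)
5 → bin 3 (remaining 4)
13 → bin 4 (remaining 7)
1 → bin 1 (remaining 0)
2 → bin 2 (remaining 1)

4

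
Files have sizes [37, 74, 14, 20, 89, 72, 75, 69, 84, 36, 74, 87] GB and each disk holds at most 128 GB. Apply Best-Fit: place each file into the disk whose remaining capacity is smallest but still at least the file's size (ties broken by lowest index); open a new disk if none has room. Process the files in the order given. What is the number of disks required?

8

37 GB → disk 1 (remaining 91 GB)
74 GB → disk 1 (remaining 17 GB)
14 GB → disk 1 (remaining 3 GB)
20 GB → disk 2 (remaining 108 GB)
89 GB → disk 2 (remaining 19 GB)
72 GB → disk 3 (remaining 56 GB)
75 GB → disk 4 (remaining 53 GB)
69 GB → disk 5 (remaining 59 GB)
84 GB → disk 6 (remaining 44 GB)
36 GB → disk 6 (remaining 8 GB)
74 GB → disk 7 (remaining 54 GB)
87 GB → disk 8 (remaining 41 GB)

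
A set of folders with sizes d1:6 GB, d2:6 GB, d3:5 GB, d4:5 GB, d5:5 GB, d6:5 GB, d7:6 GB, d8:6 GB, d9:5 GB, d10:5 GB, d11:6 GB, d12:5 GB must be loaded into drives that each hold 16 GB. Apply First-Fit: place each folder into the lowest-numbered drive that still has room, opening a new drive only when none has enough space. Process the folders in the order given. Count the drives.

drive 1: place d1 (6 GB), 10 GB left
drive 1: place d2 (6 GB), 4 GB left
drive 2: place d3 (5 GB), 11 GB left
drive 2: place d4 (5 GB), 6 GB left
drive 2: place d5 (5 GB), 1 GB left
drive 3: place d6 (5 GB), 11 GB left
drive 3: place d7 (6 GB), 5 GB left
drive 4: place d8 (6 GB), 10 GB left
drive 3: place d9 (5 GB), 0 GB left
drive 4: place d10 (5 GB), 5 GB left
drive 5: place d11 (6 GB), 10 GB left
drive 4: place d12 (5 GB), 0 GB left
Final drives: [6,6] [5,5,5] [5,6,5] [6,5,5] [6].

5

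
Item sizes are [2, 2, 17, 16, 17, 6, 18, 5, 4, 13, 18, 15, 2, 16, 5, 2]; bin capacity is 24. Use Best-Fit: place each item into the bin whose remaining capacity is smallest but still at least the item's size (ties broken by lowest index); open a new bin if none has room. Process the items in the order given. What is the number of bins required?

8

bin 1: place 2, 22 left
bin 1: place 2, 20 left
bin 1: place 17, 3 left
bin 2: place 16, 8 left
bin 3: place 17, 7 left
bin 3: place 6, 1 left
bin 4: place 18, 6 left
bin 4: place 5, 1 left
bin 2: place 4, 4 left
bin 5: place 13, 11 left
bin 6: place 18, 6 left
bin 7: place 15, 9 left
bin 1: place 2, 1 left
bin 8: place 16, 8 left
bin 6: place 5, 1 left
bin 2: place 2, 2 left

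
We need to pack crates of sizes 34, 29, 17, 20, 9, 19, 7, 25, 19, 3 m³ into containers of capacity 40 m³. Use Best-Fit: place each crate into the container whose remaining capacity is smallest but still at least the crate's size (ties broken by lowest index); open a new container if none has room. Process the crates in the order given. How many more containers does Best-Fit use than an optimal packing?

Best-Fit: [34] [29,9] [17,20,3] [19,7] [25] [19] → 6 containers.
Total size 182 m³; any packing needs at least ⌈182/40⌉ = 5 containers.
An optimal packing achieves that bound: [34,3] [29,9] [25,7] [20,19] [19,17] → 5 containers.
Excess: 6 − 5 = 1.

1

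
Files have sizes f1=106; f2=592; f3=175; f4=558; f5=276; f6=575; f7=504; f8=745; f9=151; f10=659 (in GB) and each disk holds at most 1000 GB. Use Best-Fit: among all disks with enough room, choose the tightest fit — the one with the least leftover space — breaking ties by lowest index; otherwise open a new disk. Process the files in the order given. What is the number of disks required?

f1 (106 GB) → disk 1 (remaining 894 GB)
f2 (592 GB) → disk 1 (remaining 302 GB)
f3 (175 GB) → disk 1 (remaining 127 GB)
f4 (558 GB) → disk 2 (remaining 442 GB)
f5 (276 GB) → disk 2 (remaining 166 GB)
f6 (575 GB) → disk 3 (remaining 425 GB)
f7 (504 GB) → disk 4 (remaining 496 GB)
f8 (745 GB) → disk 5 (remaining 255 GB)
f9 (151 GB) → disk 2 (remaining 15 GB)
f10 (659 GB) → disk 6 (remaining 341 GB)

6 disks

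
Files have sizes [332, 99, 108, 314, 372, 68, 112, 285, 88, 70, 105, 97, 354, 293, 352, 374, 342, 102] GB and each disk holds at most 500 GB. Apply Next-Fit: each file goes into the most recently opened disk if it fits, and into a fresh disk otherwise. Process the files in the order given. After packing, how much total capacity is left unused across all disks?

disk 1: place 332 GB, 168 GB left
disk 1: place 99 GB, 69 GB left
disk 2: place 108 GB, 392 GB left
disk 2: place 314 GB, 78 GB left
disk 3: place 372 GB, 128 GB left
disk 3: place 68 GB, 60 GB left
disk 4: place 112 GB, 388 GB left
disk 4: place 285 GB, 103 GB left
disk 4: place 88 GB, 15 GB left
disk 5: place 70 GB, 430 GB left
disk 5: place 105 GB, 325 GB left
disk 5: place 97 GB, 228 GB left
disk 6: place 354 GB, 146 GB left
disk 7: place 293 GB, 207 GB left
disk 8: place 352 GB, 148 GB left
disk 9: place 374 GB, 126 GB left
disk 10: place 342 GB, 158 GB left
disk 10: place 102 GB, 56 GB left
10 disks × 500 GB = 5000 GB; used 3867 GB; unused 1133 GB.

1133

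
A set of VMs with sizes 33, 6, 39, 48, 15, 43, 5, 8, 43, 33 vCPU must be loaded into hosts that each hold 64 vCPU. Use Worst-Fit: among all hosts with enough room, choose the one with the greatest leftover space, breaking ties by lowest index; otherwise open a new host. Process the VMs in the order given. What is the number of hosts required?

6

Put 33 vCPU in host 1; 31 vCPU remain.
Put 6 vCPU in host 1; 25 vCPU remain.
Put 39 vCPU in host 2; 25 vCPU remain.
Put 48 vCPU in host 3; 16 vCPU remain.
Put 15 vCPU in host 1; 10 vCPU remain.
Put 43 vCPU in host 4; 21 vCPU remain.
Put 5 vCPU in host 2; 20 vCPU remain.
Put 8 vCPU in host 4; 13 vCPU remain.
Put 43 vCPU in host 5; 21 vCPU remain.
Put 33 vCPU in host 6; 31 vCPU remain.
Final hosts: [33,6,15] [39,5] [48] [43,8] [43] [33].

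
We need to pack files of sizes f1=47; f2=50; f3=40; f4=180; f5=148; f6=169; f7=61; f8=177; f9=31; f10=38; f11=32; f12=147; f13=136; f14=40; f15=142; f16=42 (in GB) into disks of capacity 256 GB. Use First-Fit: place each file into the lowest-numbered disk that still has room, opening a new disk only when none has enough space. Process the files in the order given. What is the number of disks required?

8

Put f1 (47 GB) in disk 1; 209 GB remain.
Put f2 (50 GB) in disk 1; 159 GB remain.
Put f3 (40 GB) in disk 1; 119 GB remain.
Put f4 (180 GB) in disk 2; 76 GB remain.
Put f5 (148 GB) in disk 3; 108 GB remain.
Put f6 (169 GB) in disk 4; 87 GB remain.
Put f7 (61 GB) in disk 1; 58 GB remain.
Put f8 (177 GB) in disk 5; 79 GB remain.
Put f9 (31 GB) in disk 1; 27 GB remain.
Put f10 (38 GB) in disk 2; 38 GB remain.
Put f11 (32 GB) in disk 2; 6 GB remain.
Put f12 (147 GB) in disk 6; 109 GB remain.
Put f13 (136 GB) in disk 7; 120 GB remain.
Put f14 (40 GB) in disk 3; 68 GB remain.
Put f15 (142 GB) in disk 8; 114 GB remain.
Put f16 (42 GB) in disk 3; 26 GB remain.
Final disks: [47,50,40,61,31] [180,38,32] [148,40,42] [169] [177] [147] [136] [142].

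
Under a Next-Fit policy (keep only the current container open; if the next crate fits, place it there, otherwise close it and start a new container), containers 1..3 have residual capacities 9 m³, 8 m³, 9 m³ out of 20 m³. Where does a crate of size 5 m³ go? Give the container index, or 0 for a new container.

3

Next-Fit only looks at container 3, which has 9 m³ free.
5 m³ fits there.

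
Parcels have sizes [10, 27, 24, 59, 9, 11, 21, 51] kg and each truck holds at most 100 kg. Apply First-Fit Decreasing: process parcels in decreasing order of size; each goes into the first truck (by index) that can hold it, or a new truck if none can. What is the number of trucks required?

Sorted descending: 59, 51, 27, 24, 21, 11, 10, 9.
Put 59 kg in truck 1; 41 kg remain.
Put 51 kg in truck 2; 49 kg remain.
Put 27 kg in truck 1; 14 kg remain.
Put 24 kg in truck 2; 25 kg remain.
Put 21 kg in truck 2; 4 kg remain.
Put 11 kg in truck 1; 3 kg remain.
Put 10 kg in truck 3; 90 kg remain.
Put 9 kg in truck 3; 81 kg remain.
Final trucks: [59,27,11] [51,24,21] [10,9].

3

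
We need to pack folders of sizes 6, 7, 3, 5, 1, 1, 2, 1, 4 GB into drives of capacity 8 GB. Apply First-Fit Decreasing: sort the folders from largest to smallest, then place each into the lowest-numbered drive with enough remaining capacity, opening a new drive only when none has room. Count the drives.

4

Sorted descending: 7, 6, 5, 4, 3, 2, 1, 1, 1.
7 GB → drive 1 (remaining 1 GB)
6 GB → drive 2 (remaining 2 GB)
5 GB → drive 3 (remaining 3 GB)
4 GB → drive 4 (remaining 4 GB)
3 GB → drive 3 (remaining 0 GB)
2 GB → drive 2 (remaining 0 GB)
1 GB → drive 1 (remaining 0 GB)
1 GB → drive 4 (remaining 3 GB)
1 GB → drive 4 (remaining 2 GB)
Final drives: [7,1] [6,2] [5,3] [4,1,1].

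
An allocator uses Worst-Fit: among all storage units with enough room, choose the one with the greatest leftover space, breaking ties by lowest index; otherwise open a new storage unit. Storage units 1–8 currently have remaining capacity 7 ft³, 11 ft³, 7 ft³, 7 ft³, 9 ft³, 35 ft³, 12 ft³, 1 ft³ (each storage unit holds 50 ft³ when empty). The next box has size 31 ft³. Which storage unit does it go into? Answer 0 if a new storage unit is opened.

6

Storage units with room: storage unit 6 (35 ft³).
Most room is storage unit 6 with 35 ft³ free.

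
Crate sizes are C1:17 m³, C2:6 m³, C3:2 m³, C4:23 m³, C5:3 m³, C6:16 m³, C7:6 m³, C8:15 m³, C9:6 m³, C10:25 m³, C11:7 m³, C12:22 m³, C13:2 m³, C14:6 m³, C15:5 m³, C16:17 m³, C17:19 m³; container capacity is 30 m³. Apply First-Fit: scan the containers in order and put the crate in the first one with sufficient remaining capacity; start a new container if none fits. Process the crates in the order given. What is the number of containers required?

Put C1 (17 m³) in container 1; 13 m³ remain.
Put C2 (6 m³) in container 1; 7 m³ remain.
Put C3 (2 m³) in container 1; 5 m³ remain.
Put C4 (23 m³) in container 2; 7 m³ remain.
Put C5 (3 m³) in container 1; 2 m³ remain.
Put C6 (16 m³) in container 3; 14 m³ remain.
Put C7 (6 m³) in container 2; 1 m³ remain.
Put C8 (15 m³) in container 4; 15 m³ remain.
Put C9 (6 m³) in container 3; 8 m³ remain.
Put C10 (25 m³) in container 5; 5 m³ remain.
Put C11 (7 m³) in container 3; 1 m³ remain.
Put C12 (22 m³) in container 6; 8 m³ remain.
Put C13 (2 m³) in container 1; 0 m³ remain.
Put C14 (6 m³) in container 4; 9 m³ remain.
Put C15 (5 m³) in container 4; 4 m³ remain.
Put C16 (17 m³) in container 7; 13 m³ remain.
Put C17 (19 m³) in container 8; 11 m³ remain.

8 containers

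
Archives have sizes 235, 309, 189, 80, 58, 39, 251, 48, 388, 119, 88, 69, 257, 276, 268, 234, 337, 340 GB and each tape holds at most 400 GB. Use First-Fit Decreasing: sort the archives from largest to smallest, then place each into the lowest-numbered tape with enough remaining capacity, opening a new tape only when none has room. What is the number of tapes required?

11

Sorted descending: 388, 340, 337, 309, 276, 268, 257, 251, 235, 234, 189, 119, 88, 80, 69, 58, 48, 39.
Put 388 GB in tape 1; 12 GB remain.
Put 340 GB in tape 2; 60 GB remain.
Put 337 GB in tape 3; 63 GB remain.
Put 309 GB in tape 4; 91 GB remain.
Put 276 GB in tape 5; 124 GB remain.
Put 268 GB in tape 6; 132 GB remain.
Put 257 GB in tape 7; 143 GB remain.
Put 251 GB in tape 8; 149 GB remain.
Put 235 GB in tape 9; 165 GB remain.
Put 234 GB in tape 10; 166 GB remain.
Put 189 GB in tape 11; 211 GB remain.
Put 119 GB in tape 5; 5 GB remain.
Put 88 GB in tape 4; 3 GB remain.
Put 80 GB in tape 6; 52 GB remain.
Put 69 GB in tape 7; 74 GB remain.
Put 58 GB in tape 2; 2 GB remain.
Put 48 GB in tape 3; 15 GB remain.
Put 39 GB in tape 6; 13 GB remain.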